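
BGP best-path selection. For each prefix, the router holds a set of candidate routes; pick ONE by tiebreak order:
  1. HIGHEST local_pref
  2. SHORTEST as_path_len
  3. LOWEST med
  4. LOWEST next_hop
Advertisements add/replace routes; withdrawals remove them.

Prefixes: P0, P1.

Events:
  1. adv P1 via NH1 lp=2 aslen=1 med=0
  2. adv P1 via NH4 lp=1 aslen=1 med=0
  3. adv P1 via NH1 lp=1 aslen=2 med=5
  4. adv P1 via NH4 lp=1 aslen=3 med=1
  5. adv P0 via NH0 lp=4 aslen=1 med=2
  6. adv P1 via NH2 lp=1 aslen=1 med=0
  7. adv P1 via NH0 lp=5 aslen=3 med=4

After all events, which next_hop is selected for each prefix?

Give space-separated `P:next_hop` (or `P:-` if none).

Answer: P0:NH0 P1:NH0

Derivation:
Op 1: best P0=- P1=NH1
Op 2: best P0=- P1=NH1
Op 3: best P0=- P1=NH4
Op 4: best P0=- P1=NH1
Op 5: best P0=NH0 P1=NH1
Op 6: best P0=NH0 P1=NH2
Op 7: best P0=NH0 P1=NH0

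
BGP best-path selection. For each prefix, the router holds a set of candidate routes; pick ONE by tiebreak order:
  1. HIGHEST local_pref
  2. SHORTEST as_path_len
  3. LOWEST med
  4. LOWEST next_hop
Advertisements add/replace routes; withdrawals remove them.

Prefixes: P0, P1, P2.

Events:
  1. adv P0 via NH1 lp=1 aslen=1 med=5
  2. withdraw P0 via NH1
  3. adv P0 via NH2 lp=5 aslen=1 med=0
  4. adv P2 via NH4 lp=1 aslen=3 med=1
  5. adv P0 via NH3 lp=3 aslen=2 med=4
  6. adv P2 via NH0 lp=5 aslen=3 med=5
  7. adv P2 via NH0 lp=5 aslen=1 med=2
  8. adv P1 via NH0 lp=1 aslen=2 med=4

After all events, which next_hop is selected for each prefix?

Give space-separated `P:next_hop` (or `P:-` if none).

Answer: P0:NH2 P1:NH0 P2:NH0

Derivation:
Op 1: best P0=NH1 P1=- P2=-
Op 2: best P0=- P1=- P2=-
Op 3: best P0=NH2 P1=- P2=-
Op 4: best P0=NH2 P1=- P2=NH4
Op 5: best P0=NH2 P1=- P2=NH4
Op 6: best P0=NH2 P1=- P2=NH0
Op 7: best P0=NH2 P1=- P2=NH0
Op 8: best P0=NH2 P1=NH0 P2=NH0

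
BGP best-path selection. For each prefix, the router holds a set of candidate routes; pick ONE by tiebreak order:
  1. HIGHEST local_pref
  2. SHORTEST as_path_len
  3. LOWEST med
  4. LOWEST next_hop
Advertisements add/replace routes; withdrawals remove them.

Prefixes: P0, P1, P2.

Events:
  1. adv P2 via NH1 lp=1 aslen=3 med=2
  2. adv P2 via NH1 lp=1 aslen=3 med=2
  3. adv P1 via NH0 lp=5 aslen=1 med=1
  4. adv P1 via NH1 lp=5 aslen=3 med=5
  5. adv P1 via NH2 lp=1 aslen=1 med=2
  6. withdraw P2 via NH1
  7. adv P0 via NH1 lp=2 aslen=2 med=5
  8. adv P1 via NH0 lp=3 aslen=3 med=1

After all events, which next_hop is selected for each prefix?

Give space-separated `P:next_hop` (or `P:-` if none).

Op 1: best P0=- P1=- P2=NH1
Op 2: best P0=- P1=- P2=NH1
Op 3: best P0=- P1=NH0 P2=NH1
Op 4: best P0=- P1=NH0 P2=NH1
Op 5: best P0=- P1=NH0 P2=NH1
Op 6: best P0=- P1=NH0 P2=-
Op 7: best P0=NH1 P1=NH0 P2=-
Op 8: best P0=NH1 P1=NH1 P2=-

Answer: P0:NH1 P1:NH1 P2:-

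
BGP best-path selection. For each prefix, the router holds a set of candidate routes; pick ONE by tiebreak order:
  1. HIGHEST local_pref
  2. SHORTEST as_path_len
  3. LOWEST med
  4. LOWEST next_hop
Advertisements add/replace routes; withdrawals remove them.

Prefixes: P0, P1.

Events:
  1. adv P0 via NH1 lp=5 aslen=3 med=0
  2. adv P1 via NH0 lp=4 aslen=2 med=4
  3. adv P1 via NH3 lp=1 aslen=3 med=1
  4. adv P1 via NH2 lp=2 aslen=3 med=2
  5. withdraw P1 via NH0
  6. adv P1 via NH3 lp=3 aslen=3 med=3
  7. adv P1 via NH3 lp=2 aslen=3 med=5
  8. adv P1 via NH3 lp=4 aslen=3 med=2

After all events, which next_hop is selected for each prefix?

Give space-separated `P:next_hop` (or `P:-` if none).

Answer: P0:NH1 P1:NH3

Derivation:
Op 1: best P0=NH1 P1=-
Op 2: best P0=NH1 P1=NH0
Op 3: best P0=NH1 P1=NH0
Op 4: best P0=NH1 P1=NH0
Op 5: best P0=NH1 P1=NH2
Op 6: best P0=NH1 P1=NH3
Op 7: best P0=NH1 P1=NH2
Op 8: best P0=NH1 P1=NH3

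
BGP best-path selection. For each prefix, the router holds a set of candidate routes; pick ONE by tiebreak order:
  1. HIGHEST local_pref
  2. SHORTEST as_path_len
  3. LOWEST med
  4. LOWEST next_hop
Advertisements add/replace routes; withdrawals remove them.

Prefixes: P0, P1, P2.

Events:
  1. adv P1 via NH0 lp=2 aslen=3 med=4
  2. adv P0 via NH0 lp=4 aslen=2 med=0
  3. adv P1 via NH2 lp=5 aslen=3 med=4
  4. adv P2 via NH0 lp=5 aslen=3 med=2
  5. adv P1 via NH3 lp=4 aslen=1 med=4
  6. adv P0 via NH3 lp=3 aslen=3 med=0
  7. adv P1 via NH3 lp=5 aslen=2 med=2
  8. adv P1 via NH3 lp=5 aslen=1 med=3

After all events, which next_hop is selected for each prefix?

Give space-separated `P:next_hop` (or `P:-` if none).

Op 1: best P0=- P1=NH0 P2=-
Op 2: best P0=NH0 P1=NH0 P2=-
Op 3: best P0=NH0 P1=NH2 P2=-
Op 4: best P0=NH0 P1=NH2 P2=NH0
Op 5: best P0=NH0 P1=NH2 P2=NH0
Op 6: best P0=NH0 P1=NH2 P2=NH0
Op 7: best P0=NH0 P1=NH3 P2=NH0
Op 8: best P0=NH0 P1=NH3 P2=NH0

Answer: P0:NH0 P1:NH3 P2:NH0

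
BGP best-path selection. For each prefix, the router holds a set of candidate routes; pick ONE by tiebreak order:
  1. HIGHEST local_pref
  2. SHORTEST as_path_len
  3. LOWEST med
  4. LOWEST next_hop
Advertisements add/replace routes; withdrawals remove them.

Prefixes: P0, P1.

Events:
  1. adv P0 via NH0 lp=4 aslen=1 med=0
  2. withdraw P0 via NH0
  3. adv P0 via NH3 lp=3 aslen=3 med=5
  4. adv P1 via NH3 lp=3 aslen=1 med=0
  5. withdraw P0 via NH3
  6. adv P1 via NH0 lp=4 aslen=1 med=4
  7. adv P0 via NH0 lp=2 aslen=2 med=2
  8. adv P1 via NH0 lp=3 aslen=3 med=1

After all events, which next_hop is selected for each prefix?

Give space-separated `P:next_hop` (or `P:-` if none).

Answer: P0:NH0 P1:NH3

Derivation:
Op 1: best P0=NH0 P1=-
Op 2: best P0=- P1=-
Op 3: best P0=NH3 P1=-
Op 4: best P0=NH3 P1=NH3
Op 5: best P0=- P1=NH3
Op 6: best P0=- P1=NH0
Op 7: best P0=NH0 P1=NH0
Op 8: best P0=NH0 P1=NH3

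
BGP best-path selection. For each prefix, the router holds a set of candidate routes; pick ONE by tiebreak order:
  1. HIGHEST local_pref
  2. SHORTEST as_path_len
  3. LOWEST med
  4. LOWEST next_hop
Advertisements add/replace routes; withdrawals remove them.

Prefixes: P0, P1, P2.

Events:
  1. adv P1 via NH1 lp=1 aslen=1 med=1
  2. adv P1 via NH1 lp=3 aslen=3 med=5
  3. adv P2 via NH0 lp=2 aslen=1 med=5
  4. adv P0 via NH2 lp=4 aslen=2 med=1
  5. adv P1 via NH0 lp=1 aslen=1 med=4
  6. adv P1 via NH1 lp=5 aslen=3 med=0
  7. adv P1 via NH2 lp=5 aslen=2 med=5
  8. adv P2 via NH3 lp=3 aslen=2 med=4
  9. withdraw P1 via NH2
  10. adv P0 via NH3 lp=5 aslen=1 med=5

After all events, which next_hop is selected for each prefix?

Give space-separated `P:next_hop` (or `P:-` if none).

Op 1: best P0=- P1=NH1 P2=-
Op 2: best P0=- P1=NH1 P2=-
Op 3: best P0=- P1=NH1 P2=NH0
Op 4: best P0=NH2 P1=NH1 P2=NH0
Op 5: best P0=NH2 P1=NH1 P2=NH0
Op 6: best P0=NH2 P1=NH1 P2=NH0
Op 7: best P0=NH2 P1=NH2 P2=NH0
Op 8: best P0=NH2 P1=NH2 P2=NH3
Op 9: best P0=NH2 P1=NH1 P2=NH3
Op 10: best P0=NH3 P1=NH1 P2=NH3

Answer: P0:NH3 P1:NH1 P2:NH3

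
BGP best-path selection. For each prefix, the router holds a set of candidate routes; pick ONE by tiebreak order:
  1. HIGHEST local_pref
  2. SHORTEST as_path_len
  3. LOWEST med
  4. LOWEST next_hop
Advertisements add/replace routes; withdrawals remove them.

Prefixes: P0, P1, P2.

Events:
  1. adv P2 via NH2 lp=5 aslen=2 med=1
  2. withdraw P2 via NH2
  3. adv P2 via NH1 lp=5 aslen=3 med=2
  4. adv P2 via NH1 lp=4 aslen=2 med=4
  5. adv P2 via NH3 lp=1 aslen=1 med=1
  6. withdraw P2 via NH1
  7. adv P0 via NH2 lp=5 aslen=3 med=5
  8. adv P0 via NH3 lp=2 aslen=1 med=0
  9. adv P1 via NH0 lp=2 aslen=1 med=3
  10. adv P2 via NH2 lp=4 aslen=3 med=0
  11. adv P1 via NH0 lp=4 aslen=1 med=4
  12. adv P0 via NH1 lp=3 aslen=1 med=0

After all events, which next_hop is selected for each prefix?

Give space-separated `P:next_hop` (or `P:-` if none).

Answer: P0:NH2 P1:NH0 P2:NH2

Derivation:
Op 1: best P0=- P1=- P2=NH2
Op 2: best P0=- P1=- P2=-
Op 3: best P0=- P1=- P2=NH1
Op 4: best P0=- P1=- P2=NH1
Op 5: best P0=- P1=- P2=NH1
Op 6: best P0=- P1=- P2=NH3
Op 7: best P0=NH2 P1=- P2=NH3
Op 8: best P0=NH2 P1=- P2=NH3
Op 9: best P0=NH2 P1=NH0 P2=NH3
Op 10: best P0=NH2 P1=NH0 P2=NH2
Op 11: best P0=NH2 P1=NH0 P2=NH2
Op 12: best P0=NH2 P1=NH0 P2=NH2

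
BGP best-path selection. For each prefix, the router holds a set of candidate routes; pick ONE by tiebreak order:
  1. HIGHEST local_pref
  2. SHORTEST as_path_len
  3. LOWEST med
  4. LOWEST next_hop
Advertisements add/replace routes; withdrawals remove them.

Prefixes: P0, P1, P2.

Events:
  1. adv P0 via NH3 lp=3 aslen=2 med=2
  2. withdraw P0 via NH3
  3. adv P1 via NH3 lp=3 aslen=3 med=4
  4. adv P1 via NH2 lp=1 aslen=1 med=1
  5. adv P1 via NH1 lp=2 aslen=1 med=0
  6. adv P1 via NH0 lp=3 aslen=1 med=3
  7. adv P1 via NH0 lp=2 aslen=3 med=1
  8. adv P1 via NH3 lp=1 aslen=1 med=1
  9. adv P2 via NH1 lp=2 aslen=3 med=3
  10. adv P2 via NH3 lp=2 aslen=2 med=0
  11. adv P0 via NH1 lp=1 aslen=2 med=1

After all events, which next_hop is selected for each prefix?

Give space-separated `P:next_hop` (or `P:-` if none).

Op 1: best P0=NH3 P1=- P2=-
Op 2: best P0=- P1=- P2=-
Op 3: best P0=- P1=NH3 P2=-
Op 4: best P0=- P1=NH3 P2=-
Op 5: best P0=- P1=NH3 P2=-
Op 6: best P0=- P1=NH0 P2=-
Op 7: best P0=- P1=NH3 P2=-
Op 8: best P0=- P1=NH1 P2=-
Op 9: best P0=- P1=NH1 P2=NH1
Op 10: best P0=- P1=NH1 P2=NH3
Op 11: best P0=NH1 P1=NH1 P2=NH3

Answer: P0:NH1 P1:NH1 P2:NH3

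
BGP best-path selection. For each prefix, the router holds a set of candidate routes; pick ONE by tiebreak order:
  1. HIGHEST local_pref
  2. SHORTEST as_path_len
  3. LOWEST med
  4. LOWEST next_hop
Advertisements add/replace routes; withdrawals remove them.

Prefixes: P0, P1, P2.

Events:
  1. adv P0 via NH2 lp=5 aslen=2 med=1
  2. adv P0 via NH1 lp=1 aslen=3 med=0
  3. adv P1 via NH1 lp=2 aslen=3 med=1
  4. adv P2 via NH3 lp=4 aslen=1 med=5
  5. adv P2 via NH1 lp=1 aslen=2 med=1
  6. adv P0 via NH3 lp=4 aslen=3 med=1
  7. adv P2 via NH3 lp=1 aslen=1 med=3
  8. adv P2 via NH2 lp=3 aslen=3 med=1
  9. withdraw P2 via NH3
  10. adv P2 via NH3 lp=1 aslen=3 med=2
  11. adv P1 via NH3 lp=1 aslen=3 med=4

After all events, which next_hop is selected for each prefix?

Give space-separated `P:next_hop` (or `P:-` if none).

Op 1: best P0=NH2 P1=- P2=-
Op 2: best P0=NH2 P1=- P2=-
Op 3: best P0=NH2 P1=NH1 P2=-
Op 4: best P0=NH2 P1=NH1 P2=NH3
Op 5: best P0=NH2 P1=NH1 P2=NH3
Op 6: best P0=NH2 P1=NH1 P2=NH3
Op 7: best P0=NH2 P1=NH1 P2=NH3
Op 8: best P0=NH2 P1=NH1 P2=NH2
Op 9: best P0=NH2 P1=NH1 P2=NH2
Op 10: best P0=NH2 P1=NH1 P2=NH2
Op 11: best P0=NH2 P1=NH1 P2=NH2

Answer: P0:NH2 P1:NH1 P2:NH2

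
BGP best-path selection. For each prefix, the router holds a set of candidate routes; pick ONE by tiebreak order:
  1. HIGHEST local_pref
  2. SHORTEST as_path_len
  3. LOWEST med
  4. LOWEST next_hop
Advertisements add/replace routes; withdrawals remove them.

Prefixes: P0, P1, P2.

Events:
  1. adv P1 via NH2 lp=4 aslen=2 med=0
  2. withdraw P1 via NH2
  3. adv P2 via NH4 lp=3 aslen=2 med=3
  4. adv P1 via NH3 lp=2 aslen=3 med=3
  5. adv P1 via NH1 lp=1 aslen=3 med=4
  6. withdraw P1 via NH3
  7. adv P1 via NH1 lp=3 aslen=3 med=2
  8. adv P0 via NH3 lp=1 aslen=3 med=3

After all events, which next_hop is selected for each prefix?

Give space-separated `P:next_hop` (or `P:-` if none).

Op 1: best P0=- P1=NH2 P2=-
Op 2: best P0=- P1=- P2=-
Op 3: best P0=- P1=- P2=NH4
Op 4: best P0=- P1=NH3 P2=NH4
Op 5: best P0=- P1=NH3 P2=NH4
Op 6: best P0=- P1=NH1 P2=NH4
Op 7: best P0=- P1=NH1 P2=NH4
Op 8: best P0=NH3 P1=NH1 P2=NH4

Answer: P0:NH3 P1:NH1 P2:NH4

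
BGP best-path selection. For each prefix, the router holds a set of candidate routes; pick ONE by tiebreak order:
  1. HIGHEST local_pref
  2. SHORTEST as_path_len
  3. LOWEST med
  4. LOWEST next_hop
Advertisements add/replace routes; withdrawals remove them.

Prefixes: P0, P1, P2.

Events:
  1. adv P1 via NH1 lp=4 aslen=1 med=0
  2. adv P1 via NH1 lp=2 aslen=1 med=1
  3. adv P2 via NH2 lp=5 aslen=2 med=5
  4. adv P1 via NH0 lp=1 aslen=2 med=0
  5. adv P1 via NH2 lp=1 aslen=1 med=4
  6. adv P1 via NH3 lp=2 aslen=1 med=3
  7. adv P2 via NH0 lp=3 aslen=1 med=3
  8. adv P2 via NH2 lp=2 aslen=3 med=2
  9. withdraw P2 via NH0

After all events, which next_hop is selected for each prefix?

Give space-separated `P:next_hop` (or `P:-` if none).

Op 1: best P0=- P1=NH1 P2=-
Op 2: best P0=- P1=NH1 P2=-
Op 3: best P0=- P1=NH1 P2=NH2
Op 4: best P0=- P1=NH1 P2=NH2
Op 5: best P0=- P1=NH1 P2=NH2
Op 6: best P0=- P1=NH1 P2=NH2
Op 7: best P0=- P1=NH1 P2=NH2
Op 8: best P0=- P1=NH1 P2=NH0
Op 9: best P0=- P1=NH1 P2=NH2

Answer: P0:- P1:NH1 P2:NH2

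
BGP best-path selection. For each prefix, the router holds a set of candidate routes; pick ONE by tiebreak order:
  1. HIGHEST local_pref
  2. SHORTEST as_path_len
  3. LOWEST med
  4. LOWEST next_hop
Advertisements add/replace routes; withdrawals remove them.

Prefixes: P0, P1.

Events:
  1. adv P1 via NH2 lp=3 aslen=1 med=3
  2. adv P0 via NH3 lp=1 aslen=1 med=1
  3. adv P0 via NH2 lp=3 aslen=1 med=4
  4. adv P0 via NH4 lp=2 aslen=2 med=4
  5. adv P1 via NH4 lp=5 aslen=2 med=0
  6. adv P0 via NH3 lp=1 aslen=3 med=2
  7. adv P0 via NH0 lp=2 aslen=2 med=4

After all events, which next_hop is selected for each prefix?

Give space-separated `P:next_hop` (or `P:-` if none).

Answer: P0:NH2 P1:NH4

Derivation:
Op 1: best P0=- P1=NH2
Op 2: best P0=NH3 P1=NH2
Op 3: best P0=NH2 P1=NH2
Op 4: best P0=NH2 P1=NH2
Op 5: best P0=NH2 P1=NH4
Op 6: best P0=NH2 P1=NH4
Op 7: best P0=NH2 P1=NH4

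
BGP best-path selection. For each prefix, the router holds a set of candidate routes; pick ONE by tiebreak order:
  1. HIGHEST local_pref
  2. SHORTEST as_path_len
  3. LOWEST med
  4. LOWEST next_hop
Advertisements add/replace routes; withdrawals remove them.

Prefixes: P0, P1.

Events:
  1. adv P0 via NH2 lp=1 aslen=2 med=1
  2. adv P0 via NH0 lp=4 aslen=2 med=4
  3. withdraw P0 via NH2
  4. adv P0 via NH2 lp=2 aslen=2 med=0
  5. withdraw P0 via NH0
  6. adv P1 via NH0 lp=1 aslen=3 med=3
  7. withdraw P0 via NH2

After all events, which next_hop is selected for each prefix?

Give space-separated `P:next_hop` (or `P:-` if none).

Answer: P0:- P1:NH0

Derivation:
Op 1: best P0=NH2 P1=-
Op 2: best P0=NH0 P1=-
Op 3: best P0=NH0 P1=-
Op 4: best P0=NH0 P1=-
Op 5: best P0=NH2 P1=-
Op 6: best P0=NH2 P1=NH0
Op 7: best P0=- P1=NH0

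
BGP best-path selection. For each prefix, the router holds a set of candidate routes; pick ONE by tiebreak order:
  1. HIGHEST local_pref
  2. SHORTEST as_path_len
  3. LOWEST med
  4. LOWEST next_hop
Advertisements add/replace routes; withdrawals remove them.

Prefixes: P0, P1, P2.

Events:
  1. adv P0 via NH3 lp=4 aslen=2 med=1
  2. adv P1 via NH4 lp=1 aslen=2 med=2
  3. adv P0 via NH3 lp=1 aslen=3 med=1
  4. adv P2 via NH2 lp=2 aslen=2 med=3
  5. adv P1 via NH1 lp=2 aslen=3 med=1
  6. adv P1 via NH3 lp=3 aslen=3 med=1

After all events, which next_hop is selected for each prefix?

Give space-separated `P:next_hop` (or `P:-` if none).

Op 1: best P0=NH3 P1=- P2=-
Op 2: best P0=NH3 P1=NH4 P2=-
Op 3: best P0=NH3 P1=NH4 P2=-
Op 4: best P0=NH3 P1=NH4 P2=NH2
Op 5: best P0=NH3 P1=NH1 P2=NH2
Op 6: best P0=NH3 P1=NH3 P2=NH2

Answer: P0:NH3 P1:NH3 P2:NH2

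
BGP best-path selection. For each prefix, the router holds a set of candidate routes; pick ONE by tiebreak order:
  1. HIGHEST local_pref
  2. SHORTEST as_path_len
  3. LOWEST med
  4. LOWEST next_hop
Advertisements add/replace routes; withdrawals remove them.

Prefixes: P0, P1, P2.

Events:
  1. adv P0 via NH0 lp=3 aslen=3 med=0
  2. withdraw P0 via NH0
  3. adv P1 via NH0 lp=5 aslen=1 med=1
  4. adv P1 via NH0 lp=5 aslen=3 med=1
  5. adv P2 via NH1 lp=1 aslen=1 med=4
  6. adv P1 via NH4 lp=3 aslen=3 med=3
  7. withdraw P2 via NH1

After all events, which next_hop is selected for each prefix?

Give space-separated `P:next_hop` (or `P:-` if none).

Op 1: best P0=NH0 P1=- P2=-
Op 2: best P0=- P1=- P2=-
Op 3: best P0=- P1=NH0 P2=-
Op 4: best P0=- P1=NH0 P2=-
Op 5: best P0=- P1=NH0 P2=NH1
Op 6: best P0=- P1=NH0 P2=NH1
Op 7: best P0=- P1=NH0 P2=-

Answer: P0:- P1:NH0 P2:-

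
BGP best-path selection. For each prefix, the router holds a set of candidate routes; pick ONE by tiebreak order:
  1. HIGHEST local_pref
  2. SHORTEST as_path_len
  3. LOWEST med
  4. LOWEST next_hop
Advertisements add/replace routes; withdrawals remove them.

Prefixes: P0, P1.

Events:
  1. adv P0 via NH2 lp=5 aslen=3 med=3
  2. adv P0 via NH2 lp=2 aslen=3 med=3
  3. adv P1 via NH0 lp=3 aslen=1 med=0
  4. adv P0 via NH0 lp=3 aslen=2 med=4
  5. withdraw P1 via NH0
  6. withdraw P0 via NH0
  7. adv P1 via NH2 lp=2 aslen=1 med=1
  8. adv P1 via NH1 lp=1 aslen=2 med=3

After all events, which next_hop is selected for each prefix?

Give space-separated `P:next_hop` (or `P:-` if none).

Answer: P0:NH2 P1:NH2

Derivation:
Op 1: best P0=NH2 P1=-
Op 2: best P0=NH2 P1=-
Op 3: best P0=NH2 P1=NH0
Op 4: best P0=NH0 P1=NH0
Op 5: best P0=NH0 P1=-
Op 6: best P0=NH2 P1=-
Op 7: best P0=NH2 P1=NH2
Op 8: best P0=NH2 P1=NH2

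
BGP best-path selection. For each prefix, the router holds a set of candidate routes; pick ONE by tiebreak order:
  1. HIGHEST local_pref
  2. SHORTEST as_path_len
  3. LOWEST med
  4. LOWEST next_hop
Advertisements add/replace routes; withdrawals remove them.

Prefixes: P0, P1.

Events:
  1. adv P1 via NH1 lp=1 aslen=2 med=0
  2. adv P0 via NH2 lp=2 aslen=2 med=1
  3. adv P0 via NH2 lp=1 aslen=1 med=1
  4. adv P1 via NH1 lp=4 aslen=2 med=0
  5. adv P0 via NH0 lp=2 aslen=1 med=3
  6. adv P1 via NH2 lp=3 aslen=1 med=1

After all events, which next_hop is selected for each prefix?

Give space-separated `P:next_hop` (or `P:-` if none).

Op 1: best P0=- P1=NH1
Op 2: best P0=NH2 P1=NH1
Op 3: best P0=NH2 P1=NH1
Op 4: best P0=NH2 P1=NH1
Op 5: best P0=NH0 P1=NH1
Op 6: best P0=NH0 P1=NH1

Answer: P0:NH0 P1:NH1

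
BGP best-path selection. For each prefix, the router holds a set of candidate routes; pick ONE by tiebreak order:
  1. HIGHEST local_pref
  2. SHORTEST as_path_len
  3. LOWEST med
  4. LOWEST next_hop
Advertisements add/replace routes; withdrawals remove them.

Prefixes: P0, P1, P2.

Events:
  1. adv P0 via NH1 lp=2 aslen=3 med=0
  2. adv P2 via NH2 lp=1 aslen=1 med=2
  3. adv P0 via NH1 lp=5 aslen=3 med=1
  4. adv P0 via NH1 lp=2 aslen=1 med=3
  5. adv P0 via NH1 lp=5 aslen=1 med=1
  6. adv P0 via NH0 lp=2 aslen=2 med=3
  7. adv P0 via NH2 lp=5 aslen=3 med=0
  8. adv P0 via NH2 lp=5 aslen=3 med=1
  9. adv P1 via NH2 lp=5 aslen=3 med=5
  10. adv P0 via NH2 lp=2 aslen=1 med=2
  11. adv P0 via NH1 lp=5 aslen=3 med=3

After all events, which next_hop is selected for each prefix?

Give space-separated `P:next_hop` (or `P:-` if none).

Answer: P0:NH1 P1:NH2 P2:NH2

Derivation:
Op 1: best P0=NH1 P1=- P2=-
Op 2: best P0=NH1 P1=- P2=NH2
Op 3: best P0=NH1 P1=- P2=NH2
Op 4: best P0=NH1 P1=- P2=NH2
Op 5: best P0=NH1 P1=- P2=NH2
Op 6: best P0=NH1 P1=- P2=NH2
Op 7: best P0=NH1 P1=- P2=NH2
Op 8: best P0=NH1 P1=- P2=NH2
Op 9: best P0=NH1 P1=NH2 P2=NH2
Op 10: best P0=NH1 P1=NH2 P2=NH2
Op 11: best P0=NH1 P1=NH2 P2=NH2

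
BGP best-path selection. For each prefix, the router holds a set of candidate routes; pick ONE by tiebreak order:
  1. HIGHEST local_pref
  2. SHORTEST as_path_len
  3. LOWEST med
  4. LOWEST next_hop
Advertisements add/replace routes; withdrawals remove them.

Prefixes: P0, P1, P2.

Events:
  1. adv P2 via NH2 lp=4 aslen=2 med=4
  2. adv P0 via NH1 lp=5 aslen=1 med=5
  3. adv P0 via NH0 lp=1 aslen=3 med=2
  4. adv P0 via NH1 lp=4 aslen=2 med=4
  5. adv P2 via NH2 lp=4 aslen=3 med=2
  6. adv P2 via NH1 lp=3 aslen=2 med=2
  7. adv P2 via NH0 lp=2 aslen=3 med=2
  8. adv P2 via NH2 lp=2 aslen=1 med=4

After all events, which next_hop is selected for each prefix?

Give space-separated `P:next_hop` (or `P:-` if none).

Op 1: best P0=- P1=- P2=NH2
Op 2: best P0=NH1 P1=- P2=NH2
Op 3: best P0=NH1 P1=- P2=NH2
Op 4: best P0=NH1 P1=- P2=NH2
Op 5: best P0=NH1 P1=- P2=NH2
Op 6: best P0=NH1 P1=- P2=NH2
Op 7: best P0=NH1 P1=- P2=NH2
Op 8: best P0=NH1 P1=- P2=NH1

Answer: P0:NH1 P1:- P2:NH1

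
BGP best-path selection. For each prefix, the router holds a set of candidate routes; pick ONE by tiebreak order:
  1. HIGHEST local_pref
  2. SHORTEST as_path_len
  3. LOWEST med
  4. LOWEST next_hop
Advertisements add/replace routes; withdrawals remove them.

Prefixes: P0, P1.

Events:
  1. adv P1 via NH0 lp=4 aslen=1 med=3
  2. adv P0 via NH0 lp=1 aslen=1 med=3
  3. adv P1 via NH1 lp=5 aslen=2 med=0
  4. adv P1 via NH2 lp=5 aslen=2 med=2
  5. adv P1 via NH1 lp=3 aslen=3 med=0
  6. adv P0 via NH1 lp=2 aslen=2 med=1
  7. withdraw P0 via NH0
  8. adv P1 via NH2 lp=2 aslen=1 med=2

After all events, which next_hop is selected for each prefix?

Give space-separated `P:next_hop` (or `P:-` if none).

Op 1: best P0=- P1=NH0
Op 2: best P0=NH0 P1=NH0
Op 3: best P0=NH0 P1=NH1
Op 4: best P0=NH0 P1=NH1
Op 5: best P0=NH0 P1=NH2
Op 6: best P0=NH1 P1=NH2
Op 7: best P0=NH1 P1=NH2
Op 8: best P0=NH1 P1=NH0

Answer: P0:NH1 P1:NH0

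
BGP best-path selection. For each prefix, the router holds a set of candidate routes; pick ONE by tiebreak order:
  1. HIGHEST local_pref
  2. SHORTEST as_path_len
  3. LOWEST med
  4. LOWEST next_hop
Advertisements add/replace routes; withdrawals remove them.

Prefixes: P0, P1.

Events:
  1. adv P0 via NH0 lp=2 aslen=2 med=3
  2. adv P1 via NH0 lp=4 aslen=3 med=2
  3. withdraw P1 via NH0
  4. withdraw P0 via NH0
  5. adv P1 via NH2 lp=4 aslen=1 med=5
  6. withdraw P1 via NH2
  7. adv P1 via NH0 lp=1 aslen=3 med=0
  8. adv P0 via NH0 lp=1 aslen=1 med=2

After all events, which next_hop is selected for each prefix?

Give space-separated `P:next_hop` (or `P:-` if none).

Answer: P0:NH0 P1:NH0

Derivation:
Op 1: best P0=NH0 P1=-
Op 2: best P0=NH0 P1=NH0
Op 3: best P0=NH0 P1=-
Op 4: best P0=- P1=-
Op 5: best P0=- P1=NH2
Op 6: best P0=- P1=-
Op 7: best P0=- P1=NH0
Op 8: best P0=NH0 P1=NH0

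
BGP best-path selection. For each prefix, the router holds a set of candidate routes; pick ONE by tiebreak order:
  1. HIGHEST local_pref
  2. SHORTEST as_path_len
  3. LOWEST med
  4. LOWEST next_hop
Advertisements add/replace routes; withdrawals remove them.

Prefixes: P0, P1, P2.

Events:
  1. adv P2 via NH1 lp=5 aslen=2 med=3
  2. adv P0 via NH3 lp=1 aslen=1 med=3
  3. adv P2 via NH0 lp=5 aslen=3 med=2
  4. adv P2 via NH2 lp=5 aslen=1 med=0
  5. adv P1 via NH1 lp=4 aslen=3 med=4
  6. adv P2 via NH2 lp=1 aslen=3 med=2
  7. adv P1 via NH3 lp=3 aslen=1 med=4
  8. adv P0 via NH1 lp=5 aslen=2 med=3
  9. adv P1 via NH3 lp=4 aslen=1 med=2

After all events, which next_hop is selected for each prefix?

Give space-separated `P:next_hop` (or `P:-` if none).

Answer: P0:NH1 P1:NH3 P2:NH1

Derivation:
Op 1: best P0=- P1=- P2=NH1
Op 2: best P0=NH3 P1=- P2=NH1
Op 3: best P0=NH3 P1=- P2=NH1
Op 4: best P0=NH3 P1=- P2=NH2
Op 5: best P0=NH3 P1=NH1 P2=NH2
Op 6: best P0=NH3 P1=NH1 P2=NH1
Op 7: best P0=NH3 P1=NH1 P2=NH1
Op 8: best P0=NH1 P1=NH1 P2=NH1
Op 9: best P0=NH1 P1=NH3 P2=NH1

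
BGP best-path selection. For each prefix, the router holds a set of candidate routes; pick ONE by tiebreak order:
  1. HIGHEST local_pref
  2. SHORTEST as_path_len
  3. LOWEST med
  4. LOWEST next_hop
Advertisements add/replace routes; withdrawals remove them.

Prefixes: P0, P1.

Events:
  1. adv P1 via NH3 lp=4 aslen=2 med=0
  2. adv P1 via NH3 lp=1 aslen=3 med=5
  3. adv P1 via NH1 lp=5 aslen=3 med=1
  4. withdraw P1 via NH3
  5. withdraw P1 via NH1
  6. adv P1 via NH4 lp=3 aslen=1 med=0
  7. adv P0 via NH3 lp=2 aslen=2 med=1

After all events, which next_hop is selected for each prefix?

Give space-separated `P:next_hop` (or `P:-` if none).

Op 1: best P0=- P1=NH3
Op 2: best P0=- P1=NH3
Op 3: best P0=- P1=NH1
Op 4: best P0=- P1=NH1
Op 5: best P0=- P1=-
Op 6: best P0=- P1=NH4
Op 7: best P0=NH3 P1=NH4

Answer: P0:NH3 P1:NH4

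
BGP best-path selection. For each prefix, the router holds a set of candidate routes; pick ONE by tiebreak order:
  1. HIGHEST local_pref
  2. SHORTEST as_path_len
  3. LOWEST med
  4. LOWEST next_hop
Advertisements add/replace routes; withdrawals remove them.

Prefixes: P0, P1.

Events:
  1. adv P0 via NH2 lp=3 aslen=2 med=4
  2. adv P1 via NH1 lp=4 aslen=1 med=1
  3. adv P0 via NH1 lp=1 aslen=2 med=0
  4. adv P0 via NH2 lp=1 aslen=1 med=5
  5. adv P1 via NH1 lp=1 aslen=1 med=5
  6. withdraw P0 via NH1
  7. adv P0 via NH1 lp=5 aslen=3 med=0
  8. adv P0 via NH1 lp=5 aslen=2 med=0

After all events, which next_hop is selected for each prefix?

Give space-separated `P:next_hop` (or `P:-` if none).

Answer: P0:NH1 P1:NH1

Derivation:
Op 1: best P0=NH2 P1=-
Op 2: best P0=NH2 P1=NH1
Op 3: best P0=NH2 P1=NH1
Op 4: best P0=NH2 P1=NH1
Op 5: best P0=NH2 P1=NH1
Op 6: best P0=NH2 P1=NH1
Op 7: best P0=NH1 P1=NH1
Op 8: best P0=NH1 P1=NH1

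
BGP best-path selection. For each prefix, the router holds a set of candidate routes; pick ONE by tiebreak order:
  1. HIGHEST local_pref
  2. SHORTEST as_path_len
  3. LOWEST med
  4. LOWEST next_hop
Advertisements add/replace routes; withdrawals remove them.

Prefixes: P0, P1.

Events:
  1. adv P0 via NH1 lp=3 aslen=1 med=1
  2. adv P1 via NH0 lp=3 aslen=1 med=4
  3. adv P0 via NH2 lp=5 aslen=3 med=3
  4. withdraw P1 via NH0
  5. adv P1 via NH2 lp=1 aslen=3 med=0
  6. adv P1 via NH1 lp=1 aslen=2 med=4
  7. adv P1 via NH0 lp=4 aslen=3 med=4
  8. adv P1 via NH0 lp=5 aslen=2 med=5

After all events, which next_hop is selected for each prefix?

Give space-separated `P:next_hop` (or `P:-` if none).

Answer: P0:NH2 P1:NH0

Derivation:
Op 1: best P0=NH1 P1=-
Op 2: best P0=NH1 P1=NH0
Op 3: best P0=NH2 P1=NH0
Op 4: best P0=NH2 P1=-
Op 5: best P0=NH2 P1=NH2
Op 6: best P0=NH2 P1=NH1
Op 7: best P0=NH2 P1=NH0
Op 8: best P0=NH2 P1=NH0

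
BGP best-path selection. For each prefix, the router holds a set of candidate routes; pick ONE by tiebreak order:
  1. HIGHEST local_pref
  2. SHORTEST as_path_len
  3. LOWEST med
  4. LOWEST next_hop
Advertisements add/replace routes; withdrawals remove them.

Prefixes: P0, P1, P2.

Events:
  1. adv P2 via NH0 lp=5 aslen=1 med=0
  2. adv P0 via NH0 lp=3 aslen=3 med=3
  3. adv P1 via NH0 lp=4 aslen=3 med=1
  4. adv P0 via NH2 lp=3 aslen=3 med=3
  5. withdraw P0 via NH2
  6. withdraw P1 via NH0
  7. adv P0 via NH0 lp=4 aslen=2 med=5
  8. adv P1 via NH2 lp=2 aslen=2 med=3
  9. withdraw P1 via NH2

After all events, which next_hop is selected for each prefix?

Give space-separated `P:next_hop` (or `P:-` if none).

Answer: P0:NH0 P1:- P2:NH0

Derivation:
Op 1: best P0=- P1=- P2=NH0
Op 2: best P0=NH0 P1=- P2=NH0
Op 3: best P0=NH0 P1=NH0 P2=NH0
Op 4: best P0=NH0 P1=NH0 P2=NH0
Op 5: best P0=NH0 P1=NH0 P2=NH0
Op 6: best P0=NH0 P1=- P2=NH0
Op 7: best P0=NH0 P1=- P2=NH0
Op 8: best P0=NH0 P1=NH2 P2=NH0
Op 9: best P0=NH0 P1=- P2=NH0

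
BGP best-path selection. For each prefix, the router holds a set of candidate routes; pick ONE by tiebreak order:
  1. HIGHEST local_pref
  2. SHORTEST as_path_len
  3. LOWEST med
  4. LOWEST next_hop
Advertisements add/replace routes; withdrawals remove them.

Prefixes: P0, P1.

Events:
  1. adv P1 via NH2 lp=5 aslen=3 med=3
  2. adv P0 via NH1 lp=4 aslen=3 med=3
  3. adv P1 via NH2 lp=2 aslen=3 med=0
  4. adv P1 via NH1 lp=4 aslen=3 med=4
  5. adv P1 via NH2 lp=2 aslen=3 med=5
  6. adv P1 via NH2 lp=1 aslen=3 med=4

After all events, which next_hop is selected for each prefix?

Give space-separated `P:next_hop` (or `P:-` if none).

Answer: P0:NH1 P1:NH1

Derivation:
Op 1: best P0=- P1=NH2
Op 2: best P0=NH1 P1=NH2
Op 3: best P0=NH1 P1=NH2
Op 4: best P0=NH1 P1=NH1
Op 5: best P0=NH1 P1=NH1
Op 6: best P0=NH1 P1=NH1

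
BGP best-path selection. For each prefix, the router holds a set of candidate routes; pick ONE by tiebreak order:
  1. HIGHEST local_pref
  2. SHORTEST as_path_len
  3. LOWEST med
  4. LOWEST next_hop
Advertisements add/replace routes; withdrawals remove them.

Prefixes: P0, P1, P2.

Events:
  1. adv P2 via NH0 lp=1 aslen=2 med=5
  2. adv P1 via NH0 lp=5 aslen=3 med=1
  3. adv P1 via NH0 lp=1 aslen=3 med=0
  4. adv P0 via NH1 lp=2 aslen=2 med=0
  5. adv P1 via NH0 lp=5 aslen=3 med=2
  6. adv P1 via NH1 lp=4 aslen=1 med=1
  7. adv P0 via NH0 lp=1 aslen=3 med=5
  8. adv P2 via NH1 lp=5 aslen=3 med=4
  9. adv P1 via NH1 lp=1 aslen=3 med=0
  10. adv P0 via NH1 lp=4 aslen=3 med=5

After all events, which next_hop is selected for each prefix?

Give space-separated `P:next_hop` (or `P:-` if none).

Answer: P0:NH1 P1:NH0 P2:NH1

Derivation:
Op 1: best P0=- P1=- P2=NH0
Op 2: best P0=- P1=NH0 P2=NH0
Op 3: best P0=- P1=NH0 P2=NH0
Op 4: best P0=NH1 P1=NH0 P2=NH0
Op 5: best P0=NH1 P1=NH0 P2=NH0
Op 6: best P0=NH1 P1=NH0 P2=NH0
Op 7: best P0=NH1 P1=NH0 P2=NH0
Op 8: best P0=NH1 P1=NH0 P2=NH1
Op 9: best P0=NH1 P1=NH0 P2=NH1
Op 10: best P0=NH1 P1=NH0 P2=NH1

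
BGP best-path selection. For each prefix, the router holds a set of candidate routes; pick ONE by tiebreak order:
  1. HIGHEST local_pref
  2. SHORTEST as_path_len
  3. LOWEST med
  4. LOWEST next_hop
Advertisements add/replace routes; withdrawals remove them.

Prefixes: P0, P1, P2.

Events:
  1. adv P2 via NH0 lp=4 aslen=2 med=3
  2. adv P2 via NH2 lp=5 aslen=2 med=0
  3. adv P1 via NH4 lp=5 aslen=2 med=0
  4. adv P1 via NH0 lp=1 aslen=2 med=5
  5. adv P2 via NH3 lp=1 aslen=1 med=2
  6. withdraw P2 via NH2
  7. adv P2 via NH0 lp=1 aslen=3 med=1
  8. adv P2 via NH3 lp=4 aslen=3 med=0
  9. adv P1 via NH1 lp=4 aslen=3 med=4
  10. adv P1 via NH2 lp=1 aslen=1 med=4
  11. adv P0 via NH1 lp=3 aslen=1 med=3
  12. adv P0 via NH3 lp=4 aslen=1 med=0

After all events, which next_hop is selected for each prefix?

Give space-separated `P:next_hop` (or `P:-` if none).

Answer: P0:NH3 P1:NH4 P2:NH3

Derivation:
Op 1: best P0=- P1=- P2=NH0
Op 2: best P0=- P1=- P2=NH2
Op 3: best P0=- P1=NH4 P2=NH2
Op 4: best P0=- P1=NH4 P2=NH2
Op 5: best P0=- P1=NH4 P2=NH2
Op 6: best P0=- P1=NH4 P2=NH0
Op 7: best P0=- P1=NH4 P2=NH3
Op 8: best P0=- P1=NH4 P2=NH3
Op 9: best P0=- P1=NH4 P2=NH3
Op 10: best P0=- P1=NH4 P2=NH3
Op 11: best P0=NH1 P1=NH4 P2=NH3
Op 12: best P0=NH3 P1=NH4 P2=NH3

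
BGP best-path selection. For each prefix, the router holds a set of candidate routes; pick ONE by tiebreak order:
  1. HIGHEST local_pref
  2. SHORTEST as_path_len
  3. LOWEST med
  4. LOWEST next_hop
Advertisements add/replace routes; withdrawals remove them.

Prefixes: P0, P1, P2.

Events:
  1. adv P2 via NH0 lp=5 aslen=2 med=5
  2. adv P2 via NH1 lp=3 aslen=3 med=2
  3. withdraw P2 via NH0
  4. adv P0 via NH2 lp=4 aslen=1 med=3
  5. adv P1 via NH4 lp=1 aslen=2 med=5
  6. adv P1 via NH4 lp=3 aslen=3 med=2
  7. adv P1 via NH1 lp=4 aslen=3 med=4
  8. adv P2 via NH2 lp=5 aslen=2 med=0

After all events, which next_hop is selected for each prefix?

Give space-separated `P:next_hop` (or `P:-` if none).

Op 1: best P0=- P1=- P2=NH0
Op 2: best P0=- P1=- P2=NH0
Op 3: best P0=- P1=- P2=NH1
Op 4: best P0=NH2 P1=- P2=NH1
Op 5: best P0=NH2 P1=NH4 P2=NH1
Op 6: best P0=NH2 P1=NH4 P2=NH1
Op 7: best P0=NH2 P1=NH1 P2=NH1
Op 8: best P0=NH2 P1=NH1 P2=NH2

Answer: P0:NH2 P1:NH1 P2:NH2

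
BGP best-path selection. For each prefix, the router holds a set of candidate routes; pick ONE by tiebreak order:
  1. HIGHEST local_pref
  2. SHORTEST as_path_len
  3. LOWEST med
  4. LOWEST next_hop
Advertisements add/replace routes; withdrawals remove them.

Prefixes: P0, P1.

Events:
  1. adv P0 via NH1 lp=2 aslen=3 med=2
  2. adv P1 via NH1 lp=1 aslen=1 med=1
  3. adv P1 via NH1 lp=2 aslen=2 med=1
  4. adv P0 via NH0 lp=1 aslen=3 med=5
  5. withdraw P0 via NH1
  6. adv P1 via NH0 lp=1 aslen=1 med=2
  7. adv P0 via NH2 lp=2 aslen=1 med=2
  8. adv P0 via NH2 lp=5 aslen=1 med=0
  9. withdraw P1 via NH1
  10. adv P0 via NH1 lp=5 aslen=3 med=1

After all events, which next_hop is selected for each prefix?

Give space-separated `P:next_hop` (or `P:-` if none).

Op 1: best P0=NH1 P1=-
Op 2: best P0=NH1 P1=NH1
Op 3: best P0=NH1 P1=NH1
Op 4: best P0=NH1 P1=NH1
Op 5: best P0=NH0 P1=NH1
Op 6: best P0=NH0 P1=NH1
Op 7: best P0=NH2 P1=NH1
Op 8: best P0=NH2 P1=NH1
Op 9: best P0=NH2 P1=NH0
Op 10: best P0=NH2 P1=NH0

Answer: P0:NH2 P1:NH0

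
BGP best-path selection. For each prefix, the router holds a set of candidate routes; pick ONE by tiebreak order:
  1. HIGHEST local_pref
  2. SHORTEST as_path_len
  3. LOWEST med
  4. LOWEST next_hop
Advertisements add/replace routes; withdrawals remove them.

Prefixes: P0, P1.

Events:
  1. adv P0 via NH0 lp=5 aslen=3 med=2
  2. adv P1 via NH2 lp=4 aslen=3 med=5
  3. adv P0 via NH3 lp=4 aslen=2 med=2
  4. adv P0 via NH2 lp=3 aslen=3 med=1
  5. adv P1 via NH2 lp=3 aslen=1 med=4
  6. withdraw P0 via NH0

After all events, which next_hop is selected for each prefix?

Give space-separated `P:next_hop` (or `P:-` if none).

Op 1: best P0=NH0 P1=-
Op 2: best P0=NH0 P1=NH2
Op 3: best P0=NH0 P1=NH2
Op 4: best P0=NH0 P1=NH2
Op 5: best P0=NH0 P1=NH2
Op 6: best P0=NH3 P1=NH2

Answer: P0:NH3 P1:NH2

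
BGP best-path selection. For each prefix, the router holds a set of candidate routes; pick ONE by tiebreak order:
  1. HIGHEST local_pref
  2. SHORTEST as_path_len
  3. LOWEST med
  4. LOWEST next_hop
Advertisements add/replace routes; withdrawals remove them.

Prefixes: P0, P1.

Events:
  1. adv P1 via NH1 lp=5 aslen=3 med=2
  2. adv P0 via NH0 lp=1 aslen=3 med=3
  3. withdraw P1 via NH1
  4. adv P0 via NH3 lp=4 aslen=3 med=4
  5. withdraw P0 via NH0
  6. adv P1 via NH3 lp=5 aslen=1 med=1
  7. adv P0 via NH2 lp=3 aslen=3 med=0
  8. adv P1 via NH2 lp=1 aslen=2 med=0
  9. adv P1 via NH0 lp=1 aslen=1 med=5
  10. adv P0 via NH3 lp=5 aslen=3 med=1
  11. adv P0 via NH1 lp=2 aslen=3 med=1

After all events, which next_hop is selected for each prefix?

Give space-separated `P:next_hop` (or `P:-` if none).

Answer: P0:NH3 P1:NH3

Derivation:
Op 1: best P0=- P1=NH1
Op 2: best P0=NH0 P1=NH1
Op 3: best P0=NH0 P1=-
Op 4: best P0=NH3 P1=-
Op 5: best P0=NH3 P1=-
Op 6: best P0=NH3 P1=NH3
Op 7: best P0=NH3 P1=NH3
Op 8: best P0=NH3 P1=NH3
Op 9: best P0=NH3 P1=NH3
Op 10: best P0=NH3 P1=NH3
Op 11: best P0=NH3 P1=NH3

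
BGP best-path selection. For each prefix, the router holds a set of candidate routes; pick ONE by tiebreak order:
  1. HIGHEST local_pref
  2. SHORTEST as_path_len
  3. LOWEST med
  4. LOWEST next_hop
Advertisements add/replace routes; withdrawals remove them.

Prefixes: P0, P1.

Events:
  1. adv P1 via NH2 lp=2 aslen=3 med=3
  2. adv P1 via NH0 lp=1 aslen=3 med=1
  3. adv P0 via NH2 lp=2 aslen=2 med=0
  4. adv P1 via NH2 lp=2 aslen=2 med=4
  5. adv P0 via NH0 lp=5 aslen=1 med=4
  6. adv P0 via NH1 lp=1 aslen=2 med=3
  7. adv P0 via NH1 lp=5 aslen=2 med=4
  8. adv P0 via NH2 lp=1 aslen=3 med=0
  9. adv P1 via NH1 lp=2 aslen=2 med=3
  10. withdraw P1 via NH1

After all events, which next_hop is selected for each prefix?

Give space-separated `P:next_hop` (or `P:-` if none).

Op 1: best P0=- P1=NH2
Op 2: best P0=- P1=NH2
Op 3: best P0=NH2 P1=NH2
Op 4: best P0=NH2 P1=NH2
Op 5: best P0=NH0 P1=NH2
Op 6: best P0=NH0 P1=NH2
Op 7: best P0=NH0 P1=NH2
Op 8: best P0=NH0 P1=NH2
Op 9: best P0=NH0 P1=NH1
Op 10: best P0=NH0 P1=NH2

Answer: P0:NH0 P1:NH2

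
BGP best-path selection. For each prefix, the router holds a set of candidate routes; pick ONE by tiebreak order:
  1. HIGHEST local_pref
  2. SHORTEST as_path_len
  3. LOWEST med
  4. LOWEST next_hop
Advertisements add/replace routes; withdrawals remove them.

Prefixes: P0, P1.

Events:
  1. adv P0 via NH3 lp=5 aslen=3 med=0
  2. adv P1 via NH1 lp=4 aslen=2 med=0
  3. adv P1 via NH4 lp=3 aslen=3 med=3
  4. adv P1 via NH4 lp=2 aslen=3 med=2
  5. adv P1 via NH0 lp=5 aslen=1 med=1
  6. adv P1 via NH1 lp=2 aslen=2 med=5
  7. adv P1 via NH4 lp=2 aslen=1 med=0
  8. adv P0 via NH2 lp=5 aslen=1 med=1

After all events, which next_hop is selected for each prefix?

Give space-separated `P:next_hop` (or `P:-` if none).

Op 1: best P0=NH3 P1=-
Op 2: best P0=NH3 P1=NH1
Op 3: best P0=NH3 P1=NH1
Op 4: best P0=NH3 P1=NH1
Op 5: best P0=NH3 P1=NH0
Op 6: best P0=NH3 P1=NH0
Op 7: best P0=NH3 P1=NH0
Op 8: best P0=NH2 P1=NH0

Answer: P0:NH2 P1:NH0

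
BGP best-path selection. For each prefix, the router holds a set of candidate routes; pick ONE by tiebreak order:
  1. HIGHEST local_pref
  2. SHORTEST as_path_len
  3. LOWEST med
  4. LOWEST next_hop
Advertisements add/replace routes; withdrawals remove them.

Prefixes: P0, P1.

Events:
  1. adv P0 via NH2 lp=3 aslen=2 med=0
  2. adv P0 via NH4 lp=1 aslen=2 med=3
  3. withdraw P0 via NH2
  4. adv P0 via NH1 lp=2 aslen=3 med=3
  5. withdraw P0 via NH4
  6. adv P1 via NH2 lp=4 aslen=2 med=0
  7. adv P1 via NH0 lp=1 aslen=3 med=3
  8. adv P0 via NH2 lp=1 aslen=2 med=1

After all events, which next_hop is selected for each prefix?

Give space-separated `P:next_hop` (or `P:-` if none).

Answer: P0:NH1 P1:NH2

Derivation:
Op 1: best P0=NH2 P1=-
Op 2: best P0=NH2 P1=-
Op 3: best P0=NH4 P1=-
Op 4: best P0=NH1 P1=-
Op 5: best P0=NH1 P1=-
Op 6: best P0=NH1 P1=NH2
Op 7: best P0=NH1 P1=NH2
Op 8: best P0=NH1 P1=NH2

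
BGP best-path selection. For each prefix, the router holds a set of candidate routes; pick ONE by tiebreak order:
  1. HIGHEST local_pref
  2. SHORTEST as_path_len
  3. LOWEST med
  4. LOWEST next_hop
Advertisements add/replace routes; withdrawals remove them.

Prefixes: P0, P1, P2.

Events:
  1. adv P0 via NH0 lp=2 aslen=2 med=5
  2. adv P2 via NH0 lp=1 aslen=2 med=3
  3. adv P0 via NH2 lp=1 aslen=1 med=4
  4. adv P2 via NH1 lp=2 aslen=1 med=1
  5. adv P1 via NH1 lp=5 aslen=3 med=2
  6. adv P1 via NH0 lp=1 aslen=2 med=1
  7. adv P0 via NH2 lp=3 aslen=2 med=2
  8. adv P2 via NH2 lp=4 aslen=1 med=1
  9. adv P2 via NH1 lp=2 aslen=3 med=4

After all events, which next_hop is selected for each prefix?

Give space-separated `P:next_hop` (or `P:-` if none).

Answer: P0:NH2 P1:NH1 P2:NH2

Derivation:
Op 1: best P0=NH0 P1=- P2=-
Op 2: best P0=NH0 P1=- P2=NH0
Op 3: best P0=NH0 P1=- P2=NH0
Op 4: best P0=NH0 P1=- P2=NH1
Op 5: best P0=NH0 P1=NH1 P2=NH1
Op 6: best P0=NH0 P1=NH1 P2=NH1
Op 7: best P0=NH2 P1=NH1 P2=NH1
Op 8: best P0=NH2 P1=NH1 P2=NH2
Op 9: best P0=NH2 P1=NH1 P2=NH2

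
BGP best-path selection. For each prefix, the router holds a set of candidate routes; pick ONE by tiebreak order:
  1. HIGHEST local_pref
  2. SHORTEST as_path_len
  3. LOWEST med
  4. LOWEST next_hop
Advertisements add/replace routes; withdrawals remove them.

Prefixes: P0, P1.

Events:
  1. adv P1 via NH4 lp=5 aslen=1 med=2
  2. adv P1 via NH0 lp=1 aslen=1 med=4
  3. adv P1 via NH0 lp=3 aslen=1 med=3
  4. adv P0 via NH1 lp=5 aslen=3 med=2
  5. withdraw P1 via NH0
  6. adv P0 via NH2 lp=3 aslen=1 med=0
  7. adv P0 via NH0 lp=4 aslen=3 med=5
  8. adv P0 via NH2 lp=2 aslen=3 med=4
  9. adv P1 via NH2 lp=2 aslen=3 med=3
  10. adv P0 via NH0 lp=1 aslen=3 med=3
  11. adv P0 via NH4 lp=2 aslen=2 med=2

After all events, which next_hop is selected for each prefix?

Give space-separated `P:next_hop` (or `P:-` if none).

Op 1: best P0=- P1=NH4
Op 2: best P0=- P1=NH4
Op 3: best P0=- P1=NH4
Op 4: best P0=NH1 P1=NH4
Op 5: best P0=NH1 P1=NH4
Op 6: best P0=NH1 P1=NH4
Op 7: best P0=NH1 P1=NH4
Op 8: best P0=NH1 P1=NH4
Op 9: best P0=NH1 P1=NH4
Op 10: best P0=NH1 P1=NH4
Op 11: best P0=NH1 P1=NH4

Answer: P0:NH1 P1:NH4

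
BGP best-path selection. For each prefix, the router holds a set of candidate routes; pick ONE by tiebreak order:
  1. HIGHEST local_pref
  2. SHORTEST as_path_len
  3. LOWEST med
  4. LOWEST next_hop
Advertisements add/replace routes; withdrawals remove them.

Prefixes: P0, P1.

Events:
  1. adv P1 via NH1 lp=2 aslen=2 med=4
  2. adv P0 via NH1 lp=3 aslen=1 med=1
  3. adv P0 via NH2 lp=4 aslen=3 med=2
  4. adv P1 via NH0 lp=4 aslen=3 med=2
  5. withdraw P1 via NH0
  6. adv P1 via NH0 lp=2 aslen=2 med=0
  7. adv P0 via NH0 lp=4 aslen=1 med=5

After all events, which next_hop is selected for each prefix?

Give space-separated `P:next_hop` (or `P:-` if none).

Op 1: best P0=- P1=NH1
Op 2: best P0=NH1 P1=NH1
Op 3: best P0=NH2 P1=NH1
Op 4: best P0=NH2 P1=NH0
Op 5: best P0=NH2 P1=NH1
Op 6: best P0=NH2 P1=NH0
Op 7: best P0=NH0 P1=NH0

Answer: P0:NH0 P1:NH0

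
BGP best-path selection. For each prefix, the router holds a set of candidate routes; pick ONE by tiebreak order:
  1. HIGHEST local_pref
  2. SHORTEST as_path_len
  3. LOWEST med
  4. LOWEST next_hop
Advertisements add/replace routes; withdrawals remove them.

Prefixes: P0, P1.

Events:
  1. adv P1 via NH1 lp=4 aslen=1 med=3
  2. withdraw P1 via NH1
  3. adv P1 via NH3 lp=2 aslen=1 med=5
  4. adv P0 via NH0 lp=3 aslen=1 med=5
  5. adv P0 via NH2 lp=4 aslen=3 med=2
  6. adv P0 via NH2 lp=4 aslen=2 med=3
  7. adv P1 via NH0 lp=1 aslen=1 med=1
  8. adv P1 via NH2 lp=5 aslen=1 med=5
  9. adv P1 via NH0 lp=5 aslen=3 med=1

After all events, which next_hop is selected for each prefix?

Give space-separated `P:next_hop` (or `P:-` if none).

Op 1: best P0=- P1=NH1
Op 2: best P0=- P1=-
Op 3: best P0=- P1=NH3
Op 4: best P0=NH0 P1=NH3
Op 5: best P0=NH2 P1=NH3
Op 6: best P0=NH2 P1=NH3
Op 7: best P0=NH2 P1=NH3
Op 8: best P0=NH2 P1=NH2
Op 9: best P0=NH2 P1=NH2

Answer: P0:NH2 P1:NH2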